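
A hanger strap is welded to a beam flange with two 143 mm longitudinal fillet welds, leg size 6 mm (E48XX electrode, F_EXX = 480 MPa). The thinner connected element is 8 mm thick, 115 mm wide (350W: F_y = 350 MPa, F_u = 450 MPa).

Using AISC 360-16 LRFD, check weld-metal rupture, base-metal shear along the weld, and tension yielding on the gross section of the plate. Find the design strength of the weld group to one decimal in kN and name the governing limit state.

262.1 kN (weld metal governs)

Weld metal: throat = 0.707×6 = 4.242 mm, L = 2×143 = 286 mm. φR_n = 0.75 × 0.6 × 480 × 4.242 × 286 = 262.1 kN.
Base metal shear (8 mm plate): yield φR_n = 1.0×0.6×350×8×286 = 480.5 kN; rupture φR_n = 0.75×0.6×450×8×286 = 463.3 kN; take 463.3 kN (rupture).
Tension yield (gross): A_g = 115×8 = 920 mm². φR_n = 0.90 × 350 × 920 = 289.8 kN.
Governing: min(262.1, 463.3, 289.8) = 262.1 kN → weld metal.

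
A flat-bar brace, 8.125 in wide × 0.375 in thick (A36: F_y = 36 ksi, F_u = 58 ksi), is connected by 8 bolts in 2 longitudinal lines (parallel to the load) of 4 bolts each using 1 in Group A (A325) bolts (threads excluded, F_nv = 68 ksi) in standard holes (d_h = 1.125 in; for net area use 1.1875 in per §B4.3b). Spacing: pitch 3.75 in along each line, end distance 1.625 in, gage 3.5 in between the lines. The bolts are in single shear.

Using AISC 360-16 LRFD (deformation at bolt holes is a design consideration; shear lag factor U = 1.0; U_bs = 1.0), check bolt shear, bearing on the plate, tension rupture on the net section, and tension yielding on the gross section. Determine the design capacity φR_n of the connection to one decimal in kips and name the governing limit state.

93.8 kips (net-section rupture governs)

Bolt shear: A_b = π(1)²/4 = 0.7854 in². φR_n = 0.75 × 68 × 0.7854 × 8 × 1 = 320.4 kips.
Bearing (0.375 in plate, F_u = 58 ksi): end bolts L_c = 1.625 − 1.125/2 = 1.0625, R_n = min(1.2×1.0625×0.375×58, 2.4×1×0.375×58) = 27.731 kips/bolt; interior L_c = 3.75 − 1.125 = 2.625, R_n = 52.2 kips/bolt. φR_n = 0.75 × (2×27.731 + 6×52.2) = 276.5 kips.
Tension rupture (net): A_n = (8.125 − 2×1.1875)×0.375 = 2.1563 in² (U = 1.0, A_e = A_n). φR_n = 0.75 × 58 × 2.1563 = 93.8 kips.
Tension yield (gross): A_g = 8.125×0.375 = 3.0469 in². φR_n = 0.90 × 36 × 3.0469 = 98.7 kips.
Governing: min(320.4, 276.5, 93.8, 98.7) = 93.8 kips → net-section rupture.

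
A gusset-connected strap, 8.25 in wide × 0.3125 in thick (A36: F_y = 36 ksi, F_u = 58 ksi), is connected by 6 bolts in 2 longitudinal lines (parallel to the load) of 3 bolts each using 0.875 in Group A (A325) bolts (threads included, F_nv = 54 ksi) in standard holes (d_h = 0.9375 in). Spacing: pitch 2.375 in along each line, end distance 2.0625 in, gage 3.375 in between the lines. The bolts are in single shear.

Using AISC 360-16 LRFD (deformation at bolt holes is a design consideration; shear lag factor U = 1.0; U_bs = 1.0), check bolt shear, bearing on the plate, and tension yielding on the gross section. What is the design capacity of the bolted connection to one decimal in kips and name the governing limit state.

Bolt shear: A_b = π(0.875)²/4 = 0.60132 in². φR_n = 0.75 × 54 × 0.60132 × 6 × 1 = 146.1 kips.
Bearing (0.3125 in plate, F_u = 58 ksi): end bolts L_c = 2.0625 − 0.9375/2 = 1.59375, R_n = min(1.2×1.59375×0.3125×58, 2.4×0.875×0.3125×58) = 34.664 kips/bolt; interior L_c = 2.375 − 0.9375 = 1.4375, R_n = 31.266 kips/bolt. φR_n = 0.75 × (2×34.664 + 4×31.266) = 145.8 kips.
Tension yield (gross): A_g = 8.25×0.3125 = 2.5781 in². φR_n = 0.90 × 36 × 2.5781 = 83.5 kips.
Governing: min(146.1, 145.8, 83.5) = 83.5 kips → gross-section yield.

83.5 kips (gross-section yield governs)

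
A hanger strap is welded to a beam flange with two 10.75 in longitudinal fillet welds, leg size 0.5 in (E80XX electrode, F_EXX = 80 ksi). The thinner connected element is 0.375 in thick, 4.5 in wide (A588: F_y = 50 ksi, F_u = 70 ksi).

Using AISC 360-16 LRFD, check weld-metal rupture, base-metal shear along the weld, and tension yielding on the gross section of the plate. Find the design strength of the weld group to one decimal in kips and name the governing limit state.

Weld metal: throat = 0.707×0.5 = 0.3535 in, L = 2×10.75 = 21.5 in. φR_n = 0.75 × 0.6 × 80 × 0.3535 × 21.5 = 273.6 kips.
Base metal shear (0.375 in plate): yield φR_n = 1.0×0.6×50×0.375×21.5 = 241.9 kips; rupture φR_n = 0.75×0.6×70×0.375×21.5 = 254.0 kips; take 241.9 kips (yield).
Tension yield (gross): A_g = 4.5×0.375 = 1.6875 in². φR_n = 0.90 × 50 × 1.6875 = 75.9 kips.
Governing: min(273.6, 241.9, 75.9) = 75.9 kips → gross-section yield.

75.9 kips (gross-section yield governs)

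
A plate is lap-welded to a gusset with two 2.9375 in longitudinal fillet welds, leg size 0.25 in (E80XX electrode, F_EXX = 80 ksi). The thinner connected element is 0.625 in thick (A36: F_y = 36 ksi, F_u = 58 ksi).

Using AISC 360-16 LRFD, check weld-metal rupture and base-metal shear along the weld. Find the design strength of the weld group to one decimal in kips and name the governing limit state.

Weld metal: throat = 0.707×0.25 = 0.17675 in, L = 2×2.9375 = 5.875 in. φR_n = 0.75 × 0.6 × 80 × 0.17675 × 5.875 = 37.4 kips.
Base metal shear (0.625 in plate): yield φR_n = 1.0×0.6×36×0.625×5.875 = 79.3 kips; rupture φR_n = 0.75×0.6×58×0.625×5.875 = 95.8 kips; take 79.3 kips (yield).
Governing: min(37.4, 79.3) = 37.4 kips → weld metal.

37.4 kips (weld metal governs)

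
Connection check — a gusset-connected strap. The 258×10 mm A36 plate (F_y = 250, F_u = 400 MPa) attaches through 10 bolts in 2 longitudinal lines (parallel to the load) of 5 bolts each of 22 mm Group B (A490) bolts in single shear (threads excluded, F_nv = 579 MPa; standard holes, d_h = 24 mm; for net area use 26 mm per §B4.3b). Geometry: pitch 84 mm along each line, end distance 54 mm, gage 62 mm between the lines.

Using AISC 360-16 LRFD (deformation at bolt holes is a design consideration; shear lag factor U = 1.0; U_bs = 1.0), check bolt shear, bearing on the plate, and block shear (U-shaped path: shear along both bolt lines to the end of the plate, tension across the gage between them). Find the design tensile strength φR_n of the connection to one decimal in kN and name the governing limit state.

985.5 kN (block shear governs)

Bolt shear: A_b = π(22)²/4 = 380.13 mm². φR_n = 0.75 × 579 × 380.13 × 10 × 1 = 1650.7 kN.
Bearing (10 mm plate, F_u = 400 MPa): end bolts L_c = 54 − 24/2 = 42, R_n = min(1.2×42×10×400, 2.4×22×10×400) = 201.6 kN/bolt; interior L_c = 84 − 24 = 60, R_n = 211.2 kN/bolt. φR_n = 0.75 × (2×201.6 + 8×211.2) = 1569.6 kN.
Block shear: shear path 2×[54+4×84] = 2×390 mm, A_gv = 7800, A_nv = 2×(390 − 4.5×26)×10 = 5460 mm²; tension across gage: (62 − 1×26)×10 = 360 mm². R_n = min(0.6×400×5460, 0.6×250×7800) + 1.0×400×360 = min(1310.4, 1170) + 144 = 1314 kN. φR_n = 0.75 × 1314 = 985.5 kN.
Governing: min(1650.7, 1569.6, 985.5) = 985.5 kN → block shear.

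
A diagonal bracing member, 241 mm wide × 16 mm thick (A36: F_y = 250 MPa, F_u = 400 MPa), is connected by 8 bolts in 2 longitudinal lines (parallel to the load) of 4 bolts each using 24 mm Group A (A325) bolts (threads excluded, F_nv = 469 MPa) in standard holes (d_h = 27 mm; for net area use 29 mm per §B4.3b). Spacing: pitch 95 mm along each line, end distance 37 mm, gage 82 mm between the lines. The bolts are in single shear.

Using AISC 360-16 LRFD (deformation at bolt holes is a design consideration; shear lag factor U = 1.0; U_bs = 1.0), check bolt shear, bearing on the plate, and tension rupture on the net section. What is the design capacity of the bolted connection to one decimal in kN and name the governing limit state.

878.4 kN (net-section rupture governs)

Bolt shear: A_b = π(24)²/4 = 452.39 mm². φR_n = 0.75 × 469 × 452.39 × 8 × 1 = 1273.0 kN.
Bearing (16 mm plate, F_u = 400 MPa): end bolts L_c = 37 − 27/2 = 23.5, R_n = min(1.2×23.5×16×400, 2.4×24×16×400) = 180.48 kN/bolt; interior L_c = 95 − 27 = 68, R_n = 368.64 kN/bolt. φR_n = 0.75 × (2×180.48 + 6×368.64) = 1929.6 kN.
Tension rupture (net): A_n = (241 − 2×29)×16 = 2928 mm² (U = 1.0, A_e = A_n). φR_n = 0.75 × 400 × 2928 = 878.4 kN.
Governing: min(1273.0, 1929.6, 878.4) = 878.4 kN → net-section rupture.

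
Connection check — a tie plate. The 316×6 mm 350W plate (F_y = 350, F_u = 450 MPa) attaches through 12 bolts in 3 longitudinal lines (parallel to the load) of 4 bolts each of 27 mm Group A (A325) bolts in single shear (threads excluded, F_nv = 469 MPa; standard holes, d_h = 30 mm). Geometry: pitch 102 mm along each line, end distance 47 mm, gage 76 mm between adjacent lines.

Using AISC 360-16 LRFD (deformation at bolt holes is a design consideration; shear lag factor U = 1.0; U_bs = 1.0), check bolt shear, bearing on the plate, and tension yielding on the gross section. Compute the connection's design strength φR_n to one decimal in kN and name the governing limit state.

597.2 kN (gross-section yield governs)

Bolt shear: A_b = π(27)²/4 = 572.56 mm². φR_n = 0.75 × 469 × 572.56 × 12 × 1 = 2416.8 kN.
Bearing (6 mm plate, F_u = 450 MPa): end bolts L_c = 47 − 30/2 = 32, R_n = min(1.2×32×6×450, 2.4×27×6×450) = 103.68 kN/bolt; interior L_c = 102 − 30 = 72, R_n = 174.96 kN/bolt. φR_n = 0.75 × (3×103.68 + 9×174.96) = 1414.3 kN.
Tension yield (gross): A_g = 316×6 = 1896 mm². φR_n = 0.90 × 350 × 1896 = 597.2 kN.
Governing: min(2416.8, 1414.3, 597.2) = 597.2 kN → gross-section yield.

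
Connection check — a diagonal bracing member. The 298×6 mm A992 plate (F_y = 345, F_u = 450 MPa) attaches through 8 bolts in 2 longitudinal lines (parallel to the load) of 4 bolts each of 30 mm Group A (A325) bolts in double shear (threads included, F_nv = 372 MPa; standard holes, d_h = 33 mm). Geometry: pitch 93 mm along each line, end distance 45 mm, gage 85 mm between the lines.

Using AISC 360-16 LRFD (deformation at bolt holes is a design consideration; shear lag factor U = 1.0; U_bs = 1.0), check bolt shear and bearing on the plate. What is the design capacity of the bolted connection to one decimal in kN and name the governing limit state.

1013.3 kN (bearing governs)

Bolt shear: A_b = π(30)²/4 = 706.86 mm². φR_n = 0.75 × 372 × 706.86 × 8 × 2 = 3155.4 kN.
Bearing (6 mm plate, F_u = 450 MPa): end bolts L_c = 45 − 33/2 = 28.5, R_n = min(1.2×28.5×6×450, 2.4×30×6×450) = 92.34 kN/bolt; interior L_c = 93 − 33 = 60, R_n = 194.4 kN/bolt. φR_n = 0.75 × (2×92.34 + 6×194.4) = 1013.3 kN.
Governing: min(3155.4, 1013.3) = 1013.3 kN → bearing.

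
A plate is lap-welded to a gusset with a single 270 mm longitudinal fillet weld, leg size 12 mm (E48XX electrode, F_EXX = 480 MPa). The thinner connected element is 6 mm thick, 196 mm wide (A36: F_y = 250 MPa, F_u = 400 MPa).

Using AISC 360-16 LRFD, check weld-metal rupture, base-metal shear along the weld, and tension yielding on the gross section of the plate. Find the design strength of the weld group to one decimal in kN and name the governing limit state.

243.0 kN (base-metal shear governs)

Weld metal: throat = 0.707×12 = 8.484 mm, L = 270 mm. φR_n = 0.75 × 0.6 × 480 × 8.484 × 270 = 494.8 kN.
Base metal shear (6 mm plate): yield φR_n = 1.0×0.6×250×6×270 = 243.0 kN; rupture φR_n = 0.75×0.6×400×6×270 = 291.6 kN; take 243.0 kN (yield).
Tension yield (gross): A_g = 196×6 = 1176 mm². φR_n = 0.90 × 250 × 1176 = 264.6 kN.
Governing: min(494.8, 243.0, 264.6) = 243.0 kN → base-metal shear.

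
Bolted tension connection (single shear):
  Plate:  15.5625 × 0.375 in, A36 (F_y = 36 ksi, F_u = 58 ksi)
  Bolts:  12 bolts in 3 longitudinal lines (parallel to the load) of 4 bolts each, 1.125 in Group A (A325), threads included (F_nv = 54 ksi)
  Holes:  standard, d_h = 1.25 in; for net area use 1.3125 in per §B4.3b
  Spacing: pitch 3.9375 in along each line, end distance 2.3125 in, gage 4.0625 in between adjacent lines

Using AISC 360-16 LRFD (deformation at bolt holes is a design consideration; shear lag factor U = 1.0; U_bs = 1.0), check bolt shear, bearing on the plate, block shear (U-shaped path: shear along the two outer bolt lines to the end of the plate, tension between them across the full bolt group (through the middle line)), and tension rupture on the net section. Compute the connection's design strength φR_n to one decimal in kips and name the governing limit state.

Bolt shear: A_b = π(1.125)²/4 = 0.99402 in². φR_n = 0.75 × 54 × 0.99402 × 12 × 1 = 483.1 kips.
Bearing (0.375 in plate, F_u = 58 ksi): end bolts L_c = 2.3125 − 1.25/2 = 1.6875, R_n = min(1.2×1.6875×0.375×58, 2.4×1.125×0.375×58) = 44.044 kips/bolt; interior L_c = 3.9375 − 1.25 = 2.6875, R_n = 58.725 kips/bolt. φR_n = 0.75 × (3×44.044 + 9×58.725) = 495.5 kips.
Block shear: shear path 2×[2.3125+3×3.9375] = 2×14.125 in, A_gv = 10.594, A_nv = 2×(14.125 − 3.5×1.3125)×0.375 = 7.1484 in²; tension across gage: (8.125 − 2×1.3125)×0.375 = 2.0625 in². R_n = min(0.6×58×7.1484, 0.6×36×10.594) + 1.0×58×2.0625 = min(248.76, 228.83) + 119.63 = 348.46 kips. φR_n = 0.75 × 348.46 = 261.3 kips.
Tension rupture (net): A_n = (15.5625 − 3×1.3125)×0.375 = 4.3594 in² (U = 1.0, A_e = A_n). φR_n = 0.75 × 58 × 4.3594 = 189.6 kips.
Governing: min(483.1, 495.5, 261.3, 189.6) = 189.6 kips → net-section rupture.

189.6 kips (net-section rupture governs)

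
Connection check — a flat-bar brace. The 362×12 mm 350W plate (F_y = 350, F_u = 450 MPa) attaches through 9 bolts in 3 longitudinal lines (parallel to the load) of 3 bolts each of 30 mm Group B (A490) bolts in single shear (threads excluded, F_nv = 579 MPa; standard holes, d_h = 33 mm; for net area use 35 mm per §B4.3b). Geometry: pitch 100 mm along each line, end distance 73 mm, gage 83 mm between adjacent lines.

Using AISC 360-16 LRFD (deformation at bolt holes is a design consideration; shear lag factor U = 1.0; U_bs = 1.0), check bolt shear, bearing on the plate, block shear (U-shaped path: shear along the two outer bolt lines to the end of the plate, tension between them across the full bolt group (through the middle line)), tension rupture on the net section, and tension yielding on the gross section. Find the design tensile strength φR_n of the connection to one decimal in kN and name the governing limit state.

1040.9 kN (net-section rupture governs)

Bolt shear: A_b = π(30)²/4 = 706.86 mm². φR_n = 0.75 × 579 × 706.86 × 9 × 1 = 2762.6 kN.
Bearing (12 mm plate, F_u = 450 MPa): end bolts L_c = 73 − 33/2 = 56.5, R_n = min(1.2×56.5×12×450, 2.4×30×12×450) = 366.12 kN/bolt; interior L_c = 100 − 33 = 67, R_n = 388.8 kN/bolt. φR_n = 0.75 × (3×366.12 + 6×388.8) = 2573.4 kN.
Block shear: shear path 2×[73+2×100] = 2×273 mm, A_gv = 6552, A_nv = 2×(273 − 2.5×35)×12 = 4452 mm²; tension across gage: (166 − 2×35)×12 = 1152 mm². R_n = min(0.6×450×4452, 0.6×350×6552) + 1.0×450×1152 = min(1202, 1375.9) + 518.4 = 1720.4 kN. φR_n = 0.75 × 1720.4 = 1290.3 kN.
Tension rupture (net): A_n = (362 − 3×35)×12 = 3084 mm² (U = 1.0, A_e = A_n). φR_n = 0.75 × 450 × 3084 = 1040.9 kN.
Tension yield (gross): A_g = 362×12 = 4344 mm². φR_n = 0.90 × 350 × 4344 = 1368.4 kN.
Governing: min(2762.6, 2573.4, 1290.3, 1040.9, 1368.4) = 1040.9 kN → net-section rupture.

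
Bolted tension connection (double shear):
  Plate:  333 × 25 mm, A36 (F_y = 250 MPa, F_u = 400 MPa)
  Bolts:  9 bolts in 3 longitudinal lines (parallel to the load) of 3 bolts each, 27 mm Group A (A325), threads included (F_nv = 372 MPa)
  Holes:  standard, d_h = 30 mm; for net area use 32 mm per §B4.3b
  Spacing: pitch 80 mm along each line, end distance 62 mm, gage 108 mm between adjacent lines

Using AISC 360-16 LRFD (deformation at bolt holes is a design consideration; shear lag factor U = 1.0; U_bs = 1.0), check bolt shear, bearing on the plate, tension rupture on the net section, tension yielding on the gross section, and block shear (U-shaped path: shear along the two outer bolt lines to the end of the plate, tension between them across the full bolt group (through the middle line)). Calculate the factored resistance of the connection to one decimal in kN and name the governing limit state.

1777.5 kN (net-section rupture governs)

Bolt shear: A_b = π(27)²/4 = 572.56 mm². φR_n = 0.75 × 372 × 572.56 × 9 × 2 = 2875.4 kN.
Bearing (25 mm plate, F_u = 400 MPa): end bolts L_c = 62 − 30/2 = 47, R_n = min(1.2×47×25×400, 2.4×27×25×400) = 564 kN/bolt; interior L_c = 80 − 30 = 50, R_n = 600 kN/bolt. φR_n = 0.75 × (3×564 + 6×600) = 3969.0 kN.
Tension rupture (net): A_n = (333 − 3×32)×25 = 5925 mm² (U = 1.0, A_e = A_n). φR_n = 0.75 × 400 × 5925 = 1777.5 kN.
Tension yield (gross): A_g = 333×25 = 8325 mm². φR_n = 0.90 × 250 × 8325 = 1873.1 kN.
Block shear: shear path 2×[62+2×80] = 2×222 mm, A_gv = 11100, A_nv = 2×(222 − 2.5×32)×25 = 7100 mm²; tension across gage: (216 − 2×32)×25 = 3800 mm². R_n = min(0.6×400×7100, 0.6×250×11100) + 1.0×400×3800 = min(1704, 1665) + 1520 = 3185 kN. φR_n = 0.75 × 3185 = 2388.8 kN.
Governing: min(2875.4, 3969.0, 1777.5, 1873.1, 2388.8) = 1777.5 kN → net-section rupture.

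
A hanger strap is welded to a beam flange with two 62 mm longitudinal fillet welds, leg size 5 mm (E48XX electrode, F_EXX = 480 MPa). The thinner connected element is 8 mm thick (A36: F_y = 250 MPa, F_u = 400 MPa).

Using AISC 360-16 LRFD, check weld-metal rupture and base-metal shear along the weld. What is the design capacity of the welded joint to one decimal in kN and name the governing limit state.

94.7 kN (weld metal governs)

Weld metal: throat = 0.707×5 = 3.535 mm, L = 2×62 = 124 mm. φR_n = 0.75 × 0.6 × 480 × 3.535 × 124 = 94.7 kN.
Base metal shear (8 mm plate): yield φR_n = 1.0×0.6×250×8×124 = 148.8 kN; rupture φR_n = 0.75×0.6×400×8×124 = 178.6 kN; take 148.8 kN (yield).
Governing: min(94.7, 148.8) = 94.7 kN → weld metal.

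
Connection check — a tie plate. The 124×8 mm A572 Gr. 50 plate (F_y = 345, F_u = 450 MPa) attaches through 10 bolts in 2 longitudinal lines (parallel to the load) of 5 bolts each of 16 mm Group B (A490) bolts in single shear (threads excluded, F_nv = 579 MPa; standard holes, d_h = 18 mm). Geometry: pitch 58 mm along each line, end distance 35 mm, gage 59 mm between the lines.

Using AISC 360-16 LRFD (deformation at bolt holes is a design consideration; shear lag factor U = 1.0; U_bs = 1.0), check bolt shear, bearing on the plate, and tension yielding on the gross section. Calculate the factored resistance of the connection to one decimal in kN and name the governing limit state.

308.0 kN (gross-section yield governs)

Bolt shear: A_b = π(16)²/4 = 201.06 mm². φR_n = 0.75 × 579 × 201.06 × 10 × 1 = 873.1 kN.
Bearing (8 mm plate, F_u = 450 MPa): end bolts L_c = 35 − 18/2 = 26, R_n = min(1.2×26×8×450, 2.4×16×8×450) = 112.32 kN/bolt; interior L_c = 58 − 18 = 40, R_n = 138.24 kN/bolt. φR_n = 0.75 × (2×112.32 + 8×138.24) = 997.9 kN.
Tension yield (gross): A_g = 124×8 = 992 mm². φR_n = 0.90 × 345 × 992 = 308.0 kN.
Governing: min(873.1, 997.9, 308.0) = 308.0 kN → gross-section yield.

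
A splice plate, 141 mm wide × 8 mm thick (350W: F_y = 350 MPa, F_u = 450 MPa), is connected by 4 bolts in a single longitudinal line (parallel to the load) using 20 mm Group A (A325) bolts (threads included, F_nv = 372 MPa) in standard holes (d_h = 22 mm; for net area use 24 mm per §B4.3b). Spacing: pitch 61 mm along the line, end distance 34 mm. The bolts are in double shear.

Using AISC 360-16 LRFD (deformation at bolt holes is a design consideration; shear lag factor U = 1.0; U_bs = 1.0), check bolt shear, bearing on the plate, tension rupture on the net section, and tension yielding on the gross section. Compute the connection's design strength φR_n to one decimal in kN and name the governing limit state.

315.9 kN (net-section rupture governs)

Bolt shear: A_b = π(20)²/4 = 314.16 mm². φR_n = 0.75 × 372 × 314.16 × 4 × 2 = 701.2 kN.
Bearing (8 mm plate, F_u = 450 MPa): end bolts L_c = 34 − 22/2 = 23, R_n = min(1.2×23×8×450, 2.4×20×8×450) = 99.36 kN/bolt; interior L_c = 61 − 22 = 39, R_n = 168.48 kN/bolt. φR_n = 0.75 × (1×99.36 + 3×168.48) = 453.6 kN.
Tension rupture (net): A_n = (141 − 1×24)×8 = 936 mm² (U = 1.0, A_e = A_n). φR_n = 0.75 × 450 × 936 = 315.9 kN.
Tension yield (gross): A_g = 141×8 = 1128 mm². φR_n = 0.90 × 350 × 1128 = 355.3 kN.
Governing: min(701.2, 453.6, 315.9, 355.3) = 315.9 kN → net-section rupture.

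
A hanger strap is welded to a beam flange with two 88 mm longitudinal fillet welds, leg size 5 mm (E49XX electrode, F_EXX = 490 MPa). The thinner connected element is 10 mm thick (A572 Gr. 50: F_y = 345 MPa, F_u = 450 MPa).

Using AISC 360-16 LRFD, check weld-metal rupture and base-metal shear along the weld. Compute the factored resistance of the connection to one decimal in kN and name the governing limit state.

137.2 kN (weld metal governs)

Weld metal: throat = 0.707×5 = 3.535 mm, L = 2×88 = 176 mm. φR_n = 0.75 × 0.6 × 490 × 3.535 × 176 = 137.2 kN.
Base metal shear (10 mm plate): yield φR_n = 1.0×0.6×345×10×176 = 364.3 kN; rupture φR_n = 0.75×0.6×450×10×176 = 356.4 kN; take 356.4 kN (rupture).
Governing: min(137.2, 356.4) = 137.2 kN → weld metal.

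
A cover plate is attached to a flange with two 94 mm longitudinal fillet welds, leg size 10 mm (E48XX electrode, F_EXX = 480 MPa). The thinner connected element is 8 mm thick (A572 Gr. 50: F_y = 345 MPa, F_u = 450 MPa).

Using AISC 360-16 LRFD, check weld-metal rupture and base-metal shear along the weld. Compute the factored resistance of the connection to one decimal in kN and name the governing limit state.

Weld metal: throat = 0.707×10 = 7.07 mm, L = 2×94 = 188 mm. φR_n = 0.75 × 0.6 × 480 × 7.07 × 188 = 287.1 kN.
Base metal shear (8 mm plate): yield φR_n = 1.0×0.6×345×8×188 = 311.3 kN; rupture φR_n = 0.75×0.6×450×8×188 = 304.6 kN; take 304.6 kN (rupture).
Governing: min(287.1, 304.6) = 287.1 kN → weld metal.

287.1 kN (weld metal governs)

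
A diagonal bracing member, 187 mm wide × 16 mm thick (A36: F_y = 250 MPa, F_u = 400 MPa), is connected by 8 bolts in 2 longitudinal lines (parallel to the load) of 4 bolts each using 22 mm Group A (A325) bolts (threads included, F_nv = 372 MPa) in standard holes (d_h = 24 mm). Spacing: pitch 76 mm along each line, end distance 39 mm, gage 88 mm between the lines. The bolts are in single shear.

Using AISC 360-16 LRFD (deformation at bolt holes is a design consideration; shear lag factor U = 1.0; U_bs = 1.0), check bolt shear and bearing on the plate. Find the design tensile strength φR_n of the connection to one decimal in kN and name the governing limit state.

Bolt shear: A_b = π(22)²/4 = 380.13 mm². φR_n = 0.75 × 372 × 380.13 × 8 × 1 = 848.5 kN.
Bearing (16 mm plate, F_u = 400 MPa): end bolts L_c = 39 − 24/2 = 27, R_n = min(1.2×27×16×400, 2.4×22×16×400) = 207.36 kN/bolt; interior L_c = 76 − 24 = 52, R_n = 337.92 kN/bolt. φR_n = 0.75 × (2×207.36 + 6×337.92) = 1831.7 kN.
Governing: min(848.5, 1831.7) = 848.5 kN → bolt shear.

848.5 kN (bolt shear governs)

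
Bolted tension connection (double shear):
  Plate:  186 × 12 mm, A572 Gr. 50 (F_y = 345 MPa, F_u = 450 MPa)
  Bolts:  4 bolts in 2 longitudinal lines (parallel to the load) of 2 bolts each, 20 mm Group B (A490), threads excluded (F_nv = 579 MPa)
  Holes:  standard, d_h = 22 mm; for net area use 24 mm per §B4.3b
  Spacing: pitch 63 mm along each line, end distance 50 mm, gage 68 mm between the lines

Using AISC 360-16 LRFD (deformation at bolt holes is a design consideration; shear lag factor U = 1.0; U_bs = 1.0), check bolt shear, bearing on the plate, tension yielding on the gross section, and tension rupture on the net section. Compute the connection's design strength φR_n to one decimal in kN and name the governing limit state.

558.9 kN (net-section rupture governs)

Bolt shear: A_b = π(20)²/4 = 314.16 mm². φR_n = 0.75 × 579 × 314.16 × 4 × 2 = 1091.4 kN.
Bearing (12 mm plate, F_u = 450 MPa): end bolts L_c = 50 − 22/2 = 39, R_n = min(1.2×39×12×450, 2.4×20×12×450) = 252.72 kN/bolt; interior L_c = 63 − 22 = 41, R_n = 259.2 kN/bolt. φR_n = 0.75 × (2×252.72 + 2×259.2) = 767.9 kN.
Tension yield (gross): A_g = 186×12 = 2232 mm². φR_n = 0.90 × 345 × 2232 = 693.0 kN.
Tension rupture (net): A_n = (186 − 2×24)×12 = 1656 mm² (U = 1.0, A_e = A_n). φR_n = 0.75 × 450 × 1656 = 558.9 kN.
Governing: min(1091.4, 767.9, 693.0, 558.9) = 558.9 kN → net-section rupture.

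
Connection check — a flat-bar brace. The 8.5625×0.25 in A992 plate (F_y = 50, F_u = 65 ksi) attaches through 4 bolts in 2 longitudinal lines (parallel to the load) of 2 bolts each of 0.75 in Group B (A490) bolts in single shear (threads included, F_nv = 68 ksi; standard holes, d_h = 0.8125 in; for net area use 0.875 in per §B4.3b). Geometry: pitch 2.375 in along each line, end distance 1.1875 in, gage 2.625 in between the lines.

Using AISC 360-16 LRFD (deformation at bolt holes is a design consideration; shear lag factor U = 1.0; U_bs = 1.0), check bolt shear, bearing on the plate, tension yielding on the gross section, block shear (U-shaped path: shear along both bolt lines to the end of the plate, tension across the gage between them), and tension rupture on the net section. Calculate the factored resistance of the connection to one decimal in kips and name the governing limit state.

Bolt shear: A_b = π(0.75)²/4 = 0.44179 in². φR_n = 0.75 × 68 × 0.44179 × 4 × 1 = 90.1 kips.
Bearing (0.25 in plate, F_u = 65 ksi): end bolts L_c = 1.1875 − 0.8125/2 = 0.78125, R_n = min(1.2×0.78125×0.25×65, 2.4×0.75×0.25×65) = 15.234 kips/bolt; interior L_c = 2.375 − 0.8125 = 1.5625, R_n = 29.25 kips/bolt. φR_n = 0.75 × (2×15.234 + 2×29.25) = 66.7 kips.
Tension yield (gross): A_g = 8.5625×0.25 = 2.1406 in². φR_n = 0.90 × 50 × 2.1406 = 96.3 kips.
Block shear: shear path 2×[1.1875+1×2.375] = 2×3.5625 in, A_gv = 1.7813, A_nv = 2×(3.5625 − 1.5×0.875)×0.25 = 1.125 in²; tension across gage: (2.625 − 1×0.875)×0.25 = 0.4375 in². R_n = min(0.6×65×1.125, 0.6×50×1.7813) + 1.0×65×0.4375 = min(43.875, 53.439) + 28.438 = 72.313 kips. φR_n = 0.75 × 72.313 = 54.2 kips.
Tension rupture (net): A_n = (8.5625 − 2×0.875)×0.25 = 1.7031 in² (U = 1.0, A_e = A_n). φR_n = 0.75 × 65 × 1.7031 = 83.0 kips.
Governing: min(90.1, 66.7, 96.3, 54.2, 83.0) = 54.2 kips → block shear.

54.2 kips (block shear governs)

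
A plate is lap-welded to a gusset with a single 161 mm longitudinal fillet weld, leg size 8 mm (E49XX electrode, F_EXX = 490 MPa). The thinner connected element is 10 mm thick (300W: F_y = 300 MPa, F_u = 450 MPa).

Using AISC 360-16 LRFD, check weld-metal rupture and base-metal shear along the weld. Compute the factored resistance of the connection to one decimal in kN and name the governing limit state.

Weld metal: throat = 0.707×8 = 5.656 mm, L = 161 mm. φR_n = 0.75 × 0.6 × 490 × 5.656 × 161 = 200.8 kN.
Base metal shear (10 mm plate): yield φR_n = 1.0×0.6×300×10×161 = 289.8 kN; rupture φR_n = 0.75×0.6×450×10×161 = 326.0 kN; take 289.8 kN (yield).
Governing: min(200.8, 289.8) = 200.8 kN → weld metal.

200.8 kN (weld metal governs)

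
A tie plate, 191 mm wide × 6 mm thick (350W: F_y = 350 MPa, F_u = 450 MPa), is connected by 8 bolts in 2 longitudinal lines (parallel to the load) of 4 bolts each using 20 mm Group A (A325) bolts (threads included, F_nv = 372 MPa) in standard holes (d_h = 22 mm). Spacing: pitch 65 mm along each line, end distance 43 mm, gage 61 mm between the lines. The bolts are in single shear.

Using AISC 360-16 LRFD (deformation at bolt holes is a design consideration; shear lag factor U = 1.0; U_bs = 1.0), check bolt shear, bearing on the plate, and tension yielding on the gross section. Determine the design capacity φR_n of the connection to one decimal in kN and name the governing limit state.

Bolt shear: A_b = π(20)²/4 = 314.16 mm². φR_n = 0.75 × 372 × 314.16 × 8 × 1 = 701.2 kN.
Bearing (6 mm plate, F_u = 450 MPa): end bolts L_c = 43 − 22/2 = 32, R_n = min(1.2×32×6×450, 2.4×20×6×450) = 103.68 kN/bolt; interior L_c = 65 − 22 = 43, R_n = 129.6 kN/bolt. φR_n = 0.75 × (2×103.68 + 6×129.6) = 738.7 kN.
Tension yield (gross): A_g = 191×6 = 1146 mm². φR_n = 0.90 × 350 × 1146 = 361.0 kN.
Governing: min(701.2, 738.7, 361.0) = 361.0 kN → gross-section yield.

361.0 kN (gross-section yield governs)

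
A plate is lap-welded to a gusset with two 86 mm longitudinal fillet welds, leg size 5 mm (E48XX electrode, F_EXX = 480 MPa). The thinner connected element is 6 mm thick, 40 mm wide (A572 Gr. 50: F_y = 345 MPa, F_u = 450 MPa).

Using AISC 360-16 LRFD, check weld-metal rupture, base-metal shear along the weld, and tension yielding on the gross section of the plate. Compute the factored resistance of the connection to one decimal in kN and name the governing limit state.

74.5 kN (gross-section yield governs)

Weld metal: throat = 0.707×5 = 3.535 mm, L = 2×86 = 172 mm. φR_n = 0.75 × 0.6 × 480 × 3.535 × 172 = 131.3 kN.
Base metal shear (6 mm plate): yield φR_n = 1.0×0.6×345×6×172 = 213.6 kN; rupture φR_n = 0.75×0.6×450×6×172 = 209.0 kN; take 209.0 kN (rupture).
Tension yield (gross): A_g = 40×6 = 240 mm². φR_n = 0.90 × 345 × 240 = 74.5 kN.
Governing: min(131.3, 209.0, 74.5) = 74.5 kN → gross-section yield.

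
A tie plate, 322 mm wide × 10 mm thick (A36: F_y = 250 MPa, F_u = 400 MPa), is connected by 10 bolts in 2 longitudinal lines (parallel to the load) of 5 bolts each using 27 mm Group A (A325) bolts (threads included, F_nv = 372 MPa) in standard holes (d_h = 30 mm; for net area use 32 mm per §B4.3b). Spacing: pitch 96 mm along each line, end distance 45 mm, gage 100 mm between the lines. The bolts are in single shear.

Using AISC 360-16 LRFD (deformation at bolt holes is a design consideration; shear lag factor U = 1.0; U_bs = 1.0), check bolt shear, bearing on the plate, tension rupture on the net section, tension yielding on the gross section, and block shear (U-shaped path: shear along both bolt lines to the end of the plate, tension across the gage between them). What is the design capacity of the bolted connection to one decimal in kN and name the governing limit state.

Bolt shear: A_b = π(27)²/4 = 572.56 mm². φR_n = 0.75 × 372 × 572.56 × 10 × 1 = 1597.4 kN.
Bearing (10 mm plate, F_u = 400 MPa): end bolts L_c = 45 − 30/2 = 30, R_n = min(1.2×30×10×400, 2.4×27×10×400) = 144 kN/bolt; interior L_c = 96 − 30 = 66, R_n = 259.2 kN/bolt. φR_n = 0.75 × (2×144 + 8×259.2) = 1771.2 kN.
Tension rupture (net): A_n = (322 − 2×32)×10 = 2580 mm² (U = 1.0, A_e = A_n). φR_n = 0.75 × 400 × 2580 = 774.0 kN.
Tension yield (gross): A_g = 322×10 = 3220 mm². φR_n = 0.90 × 250 × 3220 = 724.5 kN.
Block shear: shear path 2×[45+4×96] = 2×429 mm, A_gv = 8580, A_nv = 2×(429 − 4.5×32)×10 = 5700 mm²; tension across gage: (100 − 1×32)×10 = 680 mm². R_n = min(0.6×400×5700, 0.6×250×8580) + 1.0×400×680 = min(1368, 1287) + 272 = 1559 kN. φR_n = 0.75 × 1559 = 1169.3 kN.
Governing: min(1597.4, 1771.2, 774.0, 724.5, 1169.3) = 724.5 kN → gross-section yield.

724.5 kN (gross-section yield governs)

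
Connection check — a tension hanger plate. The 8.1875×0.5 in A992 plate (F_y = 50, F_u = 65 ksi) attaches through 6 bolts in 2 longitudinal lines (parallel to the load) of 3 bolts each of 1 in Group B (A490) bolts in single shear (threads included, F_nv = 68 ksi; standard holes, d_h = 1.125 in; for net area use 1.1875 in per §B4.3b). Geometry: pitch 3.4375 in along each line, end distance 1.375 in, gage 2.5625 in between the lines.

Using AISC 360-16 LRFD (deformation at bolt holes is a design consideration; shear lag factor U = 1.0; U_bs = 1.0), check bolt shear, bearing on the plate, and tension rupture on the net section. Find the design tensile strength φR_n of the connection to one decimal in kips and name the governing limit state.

Bolt shear: A_b = π(1)²/4 = 0.7854 in². φR_n = 0.75 × 68 × 0.7854 × 6 × 1 = 240.3 kips.
Bearing (0.5 in plate, F_u = 65 ksi): end bolts L_c = 1.375 − 1.125/2 = 0.8125, R_n = min(1.2×0.8125×0.5×65, 2.4×1×0.5×65) = 31.688 kips/bolt; interior L_c = 3.4375 − 1.125 = 2.3125, R_n = 78 kips/bolt. φR_n = 0.75 × (2×31.688 + 4×78) = 281.5 kips.
Tension rupture (net): A_n = (8.1875 − 2×1.1875)×0.5 = 2.9063 in² (U = 1.0, A_e = A_n). φR_n = 0.75 × 65 × 2.9063 = 141.7 kips.
Governing: min(240.3, 281.5, 141.7) = 141.7 kips → net-section rupture.

141.7 kips (net-section rupture governs)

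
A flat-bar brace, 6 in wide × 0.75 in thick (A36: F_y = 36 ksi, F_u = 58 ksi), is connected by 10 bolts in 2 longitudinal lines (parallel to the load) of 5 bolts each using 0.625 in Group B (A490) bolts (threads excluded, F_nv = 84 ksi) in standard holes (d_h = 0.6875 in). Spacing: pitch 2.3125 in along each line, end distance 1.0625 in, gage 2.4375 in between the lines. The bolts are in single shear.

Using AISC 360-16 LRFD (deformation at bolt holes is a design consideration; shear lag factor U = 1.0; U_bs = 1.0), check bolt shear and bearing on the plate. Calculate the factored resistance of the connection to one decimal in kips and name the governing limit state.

193.3 kips (bolt shear governs)

Bolt shear: A_b = π(0.625)²/4 = 0.3068 in². φR_n = 0.75 × 84 × 0.3068 × 10 × 1 = 193.3 kips.
Bearing (0.75 in plate, F_u = 58 ksi): end bolts L_c = 1.0625 − 0.6875/2 = 0.71875, R_n = min(1.2×0.71875×0.75×58, 2.4×0.625×0.75×58) = 37.519 kips/bolt; interior L_c = 2.3125 − 0.6875 = 1.625, R_n = 65.25 kips/bolt. φR_n = 0.75 × (2×37.519 + 8×65.25) = 447.8 kips.
Governing: min(193.3, 447.8) = 193.3 kips → bolt shear.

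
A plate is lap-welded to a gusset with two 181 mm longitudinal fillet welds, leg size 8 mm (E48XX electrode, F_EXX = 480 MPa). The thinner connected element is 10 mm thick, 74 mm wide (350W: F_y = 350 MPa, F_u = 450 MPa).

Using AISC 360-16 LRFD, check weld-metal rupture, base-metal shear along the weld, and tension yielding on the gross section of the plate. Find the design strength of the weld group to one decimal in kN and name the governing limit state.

233.1 kN (gross-section yield governs)

Weld metal: throat = 0.707×8 = 5.656 mm, L = 2×181 = 362 mm. φR_n = 0.75 × 0.6 × 480 × 5.656 × 362 = 442.3 kN.
Base metal shear (10 mm plate): yield φR_n = 1.0×0.6×350×10×362 = 760.2 kN; rupture φR_n = 0.75×0.6×450×10×362 = 733.1 kN; take 733.1 kN (rupture).
Tension yield (gross): A_g = 74×10 = 740 mm². φR_n = 0.90 × 350 × 740 = 233.1 kN.
Governing: min(442.3, 733.1, 233.1) = 233.1 kN → gross-section yield.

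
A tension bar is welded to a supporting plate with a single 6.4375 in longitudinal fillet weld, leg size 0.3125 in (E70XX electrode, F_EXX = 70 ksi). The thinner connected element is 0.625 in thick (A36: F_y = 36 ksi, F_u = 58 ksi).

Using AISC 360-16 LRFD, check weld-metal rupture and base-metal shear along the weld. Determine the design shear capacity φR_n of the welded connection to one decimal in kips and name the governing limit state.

44.8 kips (weld metal governs)

Weld metal: throat = 0.707×0.3125 = 0.22094 in, L = 6.4375 in. φR_n = 0.75 × 0.6 × 70 × 0.22094 × 6.4375 = 44.8 kips.
Base metal shear (0.625 in plate): yield φR_n = 1.0×0.6×36×0.625×6.4375 = 86.9 kips; rupture φR_n = 0.75×0.6×58×0.625×6.4375 = 105.0 kips; take 86.9 kips (yield).
Governing: min(44.8, 86.9) = 44.8 kips → weld metal.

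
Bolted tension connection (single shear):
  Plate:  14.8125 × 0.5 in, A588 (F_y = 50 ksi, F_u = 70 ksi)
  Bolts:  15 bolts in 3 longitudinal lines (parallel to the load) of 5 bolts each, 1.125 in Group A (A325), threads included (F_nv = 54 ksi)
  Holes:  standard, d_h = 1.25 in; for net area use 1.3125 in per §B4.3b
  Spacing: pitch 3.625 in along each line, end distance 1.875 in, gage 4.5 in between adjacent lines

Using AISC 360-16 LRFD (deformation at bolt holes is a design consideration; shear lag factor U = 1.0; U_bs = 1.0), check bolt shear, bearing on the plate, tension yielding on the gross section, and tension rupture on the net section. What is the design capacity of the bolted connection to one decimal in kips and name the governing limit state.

285.5 kips (net-section rupture governs)

Bolt shear: A_b = π(1.125)²/4 = 0.99402 in². φR_n = 0.75 × 54 × 0.99402 × 15 × 1 = 603.9 kips.
Bearing (0.5 in plate, F_u = 70 ksi): end bolts L_c = 1.875 − 1.25/2 = 1.25, R_n = min(1.2×1.25×0.5×70, 2.4×1.125×0.5×70) = 52.5 kips/bolt; interior L_c = 3.625 − 1.25 = 2.375, R_n = 94.5 kips/bolt. φR_n = 0.75 × (3×52.5 + 12×94.5) = 968.6 kips.
Tension yield (gross): A_g = 14.8125×0.5 = 7.4063 in². φR_n = 0.90 × 50 × 7.4063 = 333.3 kips.
Tension rupture (net): A_n = (14.8125 − 3×1.3125)×0.5 = 5.4375 in² (U = 1.0, A_e = A_n). φR_n = 0.75 × 70 × 5.4375 = 285.5 kips.
Governing: min(603.9, 968.6, 333.3, 285.5) = 285.5 kips → net-section rupture.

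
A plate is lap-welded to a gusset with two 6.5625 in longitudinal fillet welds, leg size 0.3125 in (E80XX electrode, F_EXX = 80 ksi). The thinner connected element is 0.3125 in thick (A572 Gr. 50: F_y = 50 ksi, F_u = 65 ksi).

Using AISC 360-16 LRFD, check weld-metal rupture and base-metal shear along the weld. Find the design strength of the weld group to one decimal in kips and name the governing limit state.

104.4 kips (weld metal governs)

Weld metal: throat = 0.707×0.3125 = 0.22094 in, L = 2×6.5625 = 13.125 in. φR_n = 0.75 × 0.6 × 80 × 0.22094 × 13.125 = 104.4 kips.
Base metal shear (0.3125 in plate): yield φR_n = 1.0×0.6×50×0.3125×13.125 = 123.0 kips; rupture φR_n = 0.75×0.6×65×0.3125×13.125 = 120.0 kips; take 120.0 kips (rupture).
Governing: min(104.4, 120.0) = 104.4 kips → weld metal.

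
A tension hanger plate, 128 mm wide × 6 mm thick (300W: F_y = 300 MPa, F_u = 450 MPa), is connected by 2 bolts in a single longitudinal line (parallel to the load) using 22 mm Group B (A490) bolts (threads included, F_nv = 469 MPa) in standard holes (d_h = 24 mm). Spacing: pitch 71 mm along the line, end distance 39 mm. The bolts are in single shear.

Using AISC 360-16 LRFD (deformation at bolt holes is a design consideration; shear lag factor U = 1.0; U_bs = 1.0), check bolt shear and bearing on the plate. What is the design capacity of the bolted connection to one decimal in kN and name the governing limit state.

172.5 kN (bearing governs)

Bolt shear: A_b = π(22)²/4 = 380.13 mm². φR_n = 0.75 × 469 × 380.13 × 2 × 1 = 267.4 kN.
Bearing (6 mm plate, F_u = 450 MPa): end bolts L_c = 39 − 24/2 = 27, R_n = min(1.2×27×6×450, 2.4×22×6×450) = 87.48 kN/bolt; interior L_c = 71 − 24 = 47, R_n = 142.56 kN/bolt. φR_n = 0.75 × (1×87.48 + 1×142.56) = 172.5 kN.
Governing: min(267.4, 172.5) = 172.5 kN → bearing.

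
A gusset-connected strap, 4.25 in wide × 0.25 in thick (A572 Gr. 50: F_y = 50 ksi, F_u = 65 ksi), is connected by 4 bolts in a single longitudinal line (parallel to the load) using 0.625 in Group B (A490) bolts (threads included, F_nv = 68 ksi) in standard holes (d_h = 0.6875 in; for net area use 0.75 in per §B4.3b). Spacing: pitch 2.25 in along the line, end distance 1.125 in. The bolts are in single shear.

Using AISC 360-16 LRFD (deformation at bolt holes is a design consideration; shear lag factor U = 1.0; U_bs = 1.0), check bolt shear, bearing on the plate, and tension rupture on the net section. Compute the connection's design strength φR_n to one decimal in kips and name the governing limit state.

Bolt shear: A_b = π(0.625)²/4 = 0.3068 in². φR_n = 0.75 × 68 × 0.3068 × 4 × 1 = 62.6 kips.
Bearing (0.25 in plate, F_u = 65 ksi): end bolts L_c = 1.125 − 0.6875/2 = 0.78125, R_n = min(1.2×0.78125×0.25×65, 2.4×0.625×0.25×65) = 15.234 kips/bolt; interior L_c = 2.25 − 0.6875 = 1.5625, R_n = 24.375 kips/bolt. φR_n = 0.75 × (1×15.234 + 3×24.375) = 66.3 kips.
Tension rupture (net): A_n = (4.25 − 1×0.75)×0.25 = 0.875 in² (U = 1.0, A_e = A_n). φR_n = 0.75 × 65 × 0.875 = 42.7 kips.
Governing: min(62.6, 66.3, 42.7) = 42.7 kips → net-section rupture.

42.7 kips (net-section rupture governs)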